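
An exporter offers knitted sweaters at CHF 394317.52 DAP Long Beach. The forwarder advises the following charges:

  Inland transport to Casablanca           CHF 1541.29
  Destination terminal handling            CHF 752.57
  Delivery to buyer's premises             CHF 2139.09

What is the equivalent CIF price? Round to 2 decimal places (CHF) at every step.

Not relevant to the conversion: inland to port — on the seller under both DAP and CIF; already in the DAP price and stays in the CIF price.
From DAP to CIF, the seller no longer bears: destination terminal, delivery.
CIF price = 394317.52 − 752.57 − 2139.09 = 391425.86

CIF price: CHF 391425.86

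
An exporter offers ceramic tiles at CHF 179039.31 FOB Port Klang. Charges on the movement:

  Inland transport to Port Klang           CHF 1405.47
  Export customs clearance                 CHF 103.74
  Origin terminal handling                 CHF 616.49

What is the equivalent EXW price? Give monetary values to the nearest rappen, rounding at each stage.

EXW price: CHF 176913.61

From FOB to EXW, the seller no longer bears: inland to port, export clearance, origin terminal.
EXW price = 179039.31 − 1405.47 − 103.74 − 616.49 = 176913.61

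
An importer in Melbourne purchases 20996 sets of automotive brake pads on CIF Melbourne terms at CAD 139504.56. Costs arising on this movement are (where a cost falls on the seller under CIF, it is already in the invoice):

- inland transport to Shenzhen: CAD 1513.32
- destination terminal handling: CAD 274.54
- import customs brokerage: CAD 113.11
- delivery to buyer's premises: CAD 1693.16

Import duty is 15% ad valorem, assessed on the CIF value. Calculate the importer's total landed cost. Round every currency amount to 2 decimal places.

CIF: the seller pays costs through ocean freight and marine insurance to the destination port.
Already in the invoice (seller's account under CIF): inland to port — exclude.
The CIF price already equals the CIF value: 139504.56
Import duty = 139504.56 × 15% = 20925.68
Buyer bears: destination terminal 274.54 + brokerage 113.11 + delivery 1693.16 + duty 20925.68 = 23006.49
Landed cost = invoice 139504.56 + 23006.49 = 162511.05

Total landed cost: CAD 162511.05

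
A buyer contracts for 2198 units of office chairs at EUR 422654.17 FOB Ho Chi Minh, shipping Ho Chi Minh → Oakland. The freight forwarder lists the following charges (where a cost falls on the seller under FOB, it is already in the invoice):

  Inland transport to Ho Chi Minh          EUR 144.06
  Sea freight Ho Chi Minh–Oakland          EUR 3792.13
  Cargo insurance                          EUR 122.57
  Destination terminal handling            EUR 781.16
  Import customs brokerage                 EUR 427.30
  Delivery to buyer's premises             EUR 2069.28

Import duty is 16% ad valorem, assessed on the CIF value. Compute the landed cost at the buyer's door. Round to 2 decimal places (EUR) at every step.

Total landed cost: EUR 498097.63

FOB: the seller bears costs until goods are on board at the origin port; the buyer bears freight, insurance and all costs thereafter.
Already in the invoice (seller's account under FOB): inland to port — exclude.
CIF value = FOB price + freight + insurance = 422654.17 + 3792.13 + 122.57 = 426568.87
Import duty = 426568.87 × 16% = 68251.02
Buyer bears: freight 3792.13 + insurance 122.57 + destination terminal 781.16 + brokerage 427.30 + delivery 2069.28 + duty 68251.02 = 75443.46
Landed cost = invoice 422654.17 + 75443.46 = 498097.63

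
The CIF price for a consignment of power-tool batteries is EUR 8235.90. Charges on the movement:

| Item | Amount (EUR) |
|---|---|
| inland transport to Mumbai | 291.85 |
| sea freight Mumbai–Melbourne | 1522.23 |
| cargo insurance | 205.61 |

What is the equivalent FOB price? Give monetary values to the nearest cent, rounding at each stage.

FOB price: EUR 6508.06

Not relevant to the conversion: inland to port — on the seller under both CIF and FOB; already in the CIF price and stays in the FOB price.
From CIF to FOB, the seller no longer bears: freight, insurance.
FOB price = 8235.90 − 1522.23 − 205.61 = 6508.06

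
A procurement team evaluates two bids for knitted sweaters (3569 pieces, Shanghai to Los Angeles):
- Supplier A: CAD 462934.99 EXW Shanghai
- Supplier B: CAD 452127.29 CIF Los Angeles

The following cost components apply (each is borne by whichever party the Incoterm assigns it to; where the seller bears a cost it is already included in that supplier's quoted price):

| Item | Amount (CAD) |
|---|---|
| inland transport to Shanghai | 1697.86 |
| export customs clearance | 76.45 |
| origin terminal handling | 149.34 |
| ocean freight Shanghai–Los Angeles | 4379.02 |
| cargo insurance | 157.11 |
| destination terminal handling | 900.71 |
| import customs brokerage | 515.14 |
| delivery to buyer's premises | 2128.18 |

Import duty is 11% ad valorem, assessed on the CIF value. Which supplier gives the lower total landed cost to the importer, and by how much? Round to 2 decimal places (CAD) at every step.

Supplier B is cheaper by CAD 19166.90

Supplier A (EXW):
CIF value = EXW price + inland to port + export clearance + origin terminal + freight + insurance = 462934.99 + 1697.86 + 76.45 + 149.34 + 4379.02 + 157.11 = 469394.77
Import duty = 469394.77 × 11% = 51633.42
Buyer bears (A): 1697.86 + 76.45 + 149.34 + 4379.02 + 157.11 + 900.71 + 515.14 + 2128.18 = 10003.81
Landed cost (A) = invoice 462934.99 + 10003.81 + duty 51633.42 = 524572.22
Supplier B (CIF):
The CIF price already equals the CIF value: 452127.29
Import duty = 452127.29 × 11% = 49734.00
Buyer bears (B): 900.71 + 515.14 + 2128.18 = 3544.03
Landed cost (B) = invoice 452127.29 + 3544.03 + duty 49734.00 = 505405.32
Difference = |524572.22 − 505405.32| = 19166.90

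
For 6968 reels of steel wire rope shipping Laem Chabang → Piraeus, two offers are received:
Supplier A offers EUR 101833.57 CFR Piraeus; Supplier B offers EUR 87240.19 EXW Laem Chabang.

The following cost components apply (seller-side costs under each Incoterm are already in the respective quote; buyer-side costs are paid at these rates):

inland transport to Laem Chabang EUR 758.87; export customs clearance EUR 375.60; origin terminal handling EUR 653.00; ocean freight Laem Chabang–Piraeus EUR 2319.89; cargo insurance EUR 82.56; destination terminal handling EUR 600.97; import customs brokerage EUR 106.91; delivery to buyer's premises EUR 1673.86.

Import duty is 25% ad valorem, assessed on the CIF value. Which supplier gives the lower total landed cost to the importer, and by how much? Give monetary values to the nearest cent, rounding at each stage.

Supplier B is cheaper by EUR 13107.52

Supplier A (CFR):
CIF value = CFR price + insurance = 101833.57 + 82.56 = 101916.13
Import duty = 101916.13 × 25% = 25479.03
Buyer bears (A): 82.56 + 600.97 + 106.91 + 1673.86 = 2464.30
Landed cost (A) = invoice 101833.57 + 2464.30 + duty 25479.03 = 129776.90
Supplier B (EXW):
CIF value = EXW price + inland to port + export clearance + origin terminal + freight + insurance = 87240.19 + 758.87 + 375.60 + 653.00 + 2319.89 + 82.56 = 91430.11
Import duty = 91430.11 × 25% = 22857.53
Buyer bears (B): 758.87 + 375.60 + 653.00 + 2319.89 + 82.56 + 600.97 + 106.91 + 1673.86 = 6571.66
Landed cost (B) = invoice 87240.19 + 6571.66 + duty 22857.53 = 116669.38
Difference = |129776.90 − 116669.38| = 13107.52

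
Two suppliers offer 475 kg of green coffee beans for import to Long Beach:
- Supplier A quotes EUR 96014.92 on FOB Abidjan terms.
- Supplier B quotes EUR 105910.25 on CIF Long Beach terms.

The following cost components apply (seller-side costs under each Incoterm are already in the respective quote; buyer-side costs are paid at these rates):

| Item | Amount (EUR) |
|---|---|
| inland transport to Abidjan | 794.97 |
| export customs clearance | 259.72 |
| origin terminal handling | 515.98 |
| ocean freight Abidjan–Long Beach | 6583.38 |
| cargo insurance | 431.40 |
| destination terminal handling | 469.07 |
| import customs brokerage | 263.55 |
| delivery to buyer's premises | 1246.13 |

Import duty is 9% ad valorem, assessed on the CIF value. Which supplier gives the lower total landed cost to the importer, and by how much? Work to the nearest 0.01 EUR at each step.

Supplier A (FOB):
CIF value = FOB price + freight + insurance = 96014.92 + 6583.38 + 431.40 = 103029.70
Import duty = 103029.70 × 9% = 9272.67
Buyer bears (A): 6583.38 + 431.40 + 469.07 + 263.55 + 1246.13 = 8993.53
Landed cost (A) = invoice 96014.92 + 8993.53 + duty 9272.67 = 114281.12
Supplier B (CIF):
The CIF price already equals the CIF value: 105910.25
Import duty = 105910.25 × 9% = 9531.92
Buyer bears (B): 469.07 + 263.55 + 1246.13 = 1978.75
Landed cost (B) = invoice 105910.25 + 1978.75 + duty 9531.92 = 117420.92
Difference = |114281.12 − 117420.92| = 3139.80

Supplier A is cheaper by EUR 3139.80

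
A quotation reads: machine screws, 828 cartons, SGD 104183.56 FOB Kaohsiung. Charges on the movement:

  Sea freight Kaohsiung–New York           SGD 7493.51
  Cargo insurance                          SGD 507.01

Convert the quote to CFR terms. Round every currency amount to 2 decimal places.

Not relevant to the conversion: insurance — on the buyer under both terms; not part of either seller's price.
From FOB to CFR, the seller additionally bears: freight.
CFR price = 104183.56 + 7493.51 = 111677.07

CFR price: SGD 111677.07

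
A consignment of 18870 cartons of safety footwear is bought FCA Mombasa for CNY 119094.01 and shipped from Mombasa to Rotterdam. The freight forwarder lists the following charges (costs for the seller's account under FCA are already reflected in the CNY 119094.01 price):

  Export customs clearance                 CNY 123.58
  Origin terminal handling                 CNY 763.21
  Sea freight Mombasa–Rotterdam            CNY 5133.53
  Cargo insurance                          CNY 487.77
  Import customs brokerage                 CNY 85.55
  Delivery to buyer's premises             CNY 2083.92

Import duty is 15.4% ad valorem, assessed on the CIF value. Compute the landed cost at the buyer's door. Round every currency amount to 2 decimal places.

FCA: the seller delivers export-cleared goods to the carrier; the buyer bears costs from that point.
Already in the invoice (seller's account under FCA): export clearance — exclude.
CIF value = FCA price + origin terminal + freight + insurance = 119094.01 + 763.21 + 5133.53 + 487.77 = 125478.52
Import duty = 125478.52 × 15.4% = 19323.69
Buyer bears: origin terminal 763.21 + freight 5133.53 + insurance 487.77 + brokerage 85.55 + delivery 2083.92 + duty 19323.69 = 27877.67
Landed cost = invoice 119094.01 + 27877.67 = 146971.68

Total landed cost: CNY 146971.68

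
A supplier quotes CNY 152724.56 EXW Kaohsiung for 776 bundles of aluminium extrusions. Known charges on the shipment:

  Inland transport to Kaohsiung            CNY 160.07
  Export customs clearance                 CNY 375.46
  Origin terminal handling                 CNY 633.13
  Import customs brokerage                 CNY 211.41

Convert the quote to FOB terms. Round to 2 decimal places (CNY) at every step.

FOB price: CNY 153893.22

Not relevant to the conversion: brokerage — on the buyer under both terms; not part of either seller's price.
From EXW to FOB, the seller additionally bears: inland to port, export clearance, origin terminal.
FOB price = 152724.56 + 160.07 + 375.46 + 633.13 = 153893.22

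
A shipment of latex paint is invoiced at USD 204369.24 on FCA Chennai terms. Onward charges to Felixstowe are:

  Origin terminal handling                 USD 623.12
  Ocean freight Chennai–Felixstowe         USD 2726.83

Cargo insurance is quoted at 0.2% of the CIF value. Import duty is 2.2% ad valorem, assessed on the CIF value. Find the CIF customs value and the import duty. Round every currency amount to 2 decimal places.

CIF value: USD 208135.46; import duty: USD 4578.98

Let C be the CIF value. C = FCA price + pre-shipment costs + freight + 0.2% × C
C − 0.2% × C = 204369.24 + 623.12 + 2726.83
0.998 × C = 207719.19
C = 207719.19 / 0.998 = 208135.46
Insurance premium = 0.2% × 208135.46 = 416.27
Import duty = 208135.46 × 2.2% = 4578.98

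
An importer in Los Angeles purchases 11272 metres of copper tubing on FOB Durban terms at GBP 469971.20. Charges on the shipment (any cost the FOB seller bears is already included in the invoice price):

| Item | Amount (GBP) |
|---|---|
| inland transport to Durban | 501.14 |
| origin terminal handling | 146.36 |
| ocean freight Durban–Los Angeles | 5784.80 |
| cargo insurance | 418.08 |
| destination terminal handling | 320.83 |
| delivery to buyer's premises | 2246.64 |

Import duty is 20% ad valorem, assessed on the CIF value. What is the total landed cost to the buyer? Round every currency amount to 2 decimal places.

FOB: the seller bears costs until goods are on board at the origin port; the buyer bears freight, insurance and all costs thereafter.
Already in the invoice (seller's account under FOB): inland to port, origin terminal — exclude.
CIF value = FOB price + freight + insurance = 469971.20 + 5784.80 + 418.08 = 476174.08
Import duty = 476174.08 × 20% = 95234.82
Buyer bears: freight 5784.80 + insurance 418.08 + destination terminal 320.83 + delivery 2246.64 + duty 95234.82 = 104005.17
Landed cost = invoice 469971.20 + 104005.17 = 573976.37

Total landed cost: GBP 573976.37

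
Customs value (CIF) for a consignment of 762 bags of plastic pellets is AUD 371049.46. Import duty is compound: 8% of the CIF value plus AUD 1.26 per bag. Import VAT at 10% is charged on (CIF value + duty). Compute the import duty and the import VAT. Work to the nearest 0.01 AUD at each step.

Import duty: AUD 30644.08; import VAT: AUD 40169.35

Ad valorem component: 371049.46 × 8% = 29683.96
Specific component: 762 × 1.26 = 960.12
Import duty = 29683.96 + 960.12 = 30644.08
VAT base = CIF + duty = 371049.46 + 30644.08 = 401693.54
Import VAT = 401693.54 × 10% = 40169.35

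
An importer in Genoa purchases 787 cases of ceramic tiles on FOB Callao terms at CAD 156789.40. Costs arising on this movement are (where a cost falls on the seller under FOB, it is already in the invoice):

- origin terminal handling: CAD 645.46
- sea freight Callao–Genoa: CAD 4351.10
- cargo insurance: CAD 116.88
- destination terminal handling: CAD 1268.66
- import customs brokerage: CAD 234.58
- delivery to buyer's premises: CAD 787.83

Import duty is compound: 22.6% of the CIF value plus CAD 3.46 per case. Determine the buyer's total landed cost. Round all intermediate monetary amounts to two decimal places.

FOB: the seller bears costs until goods are on board at the origin port; the buyer bears freight, insurance and all costs thereafter.
Already in the invoice (seller's account under FOB): origin terminal — exclude.
CIF value = FOB price + freight + insurance = 156789.40 + 4351.10 + 116.88 = 161257.38
Ad valorem component: 161257.38 × 22.6% = 36444.17
Specific component: 787 × 3.46 = 2723.02
Import duty = 36444.17 + 2723.02 = 39167.19
Buyer bears: freight 4351.10 + insurance 116.88 + destination terminal 1268.66 + brokerage 234.58 + delivery 787.83 + duty 39167.19 = 45926.24
Landed cost = invoice 156789.40 + 45926.24 = 202715.64

Total landed cost: CAD 202715.64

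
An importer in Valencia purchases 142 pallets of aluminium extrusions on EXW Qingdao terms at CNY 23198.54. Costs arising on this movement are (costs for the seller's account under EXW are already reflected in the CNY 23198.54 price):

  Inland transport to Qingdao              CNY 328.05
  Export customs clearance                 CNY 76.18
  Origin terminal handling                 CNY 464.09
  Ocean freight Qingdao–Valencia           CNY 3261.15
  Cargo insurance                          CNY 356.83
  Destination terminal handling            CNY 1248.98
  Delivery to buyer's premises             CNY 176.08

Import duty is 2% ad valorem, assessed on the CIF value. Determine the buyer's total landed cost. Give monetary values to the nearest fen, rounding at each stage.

EXW: the seller makes goods available at their premises; the buyer bears all onward costs.
CIF value = EXW price + inland to port + export clearance + origin terminal + freight + insurance = 23198.54 + 328.05 + 76.18 + 464.09 + 3261.15 + 356.83 = 27684.84
Import duty = 27684.84 × 2% = 553.70
Buyer bears: inland to port 328.05 + export clearance 76.18 + origin terminal 464.09 + freight 3261.15 + insurance 356.83 + destination terminal 1248.98 + delivery 176.08 + duty 553.70 = 6465.06
Landed cost = invoice 23198.54 + 6465.06 = 29663.60

Total landed cost: CNY 29663.60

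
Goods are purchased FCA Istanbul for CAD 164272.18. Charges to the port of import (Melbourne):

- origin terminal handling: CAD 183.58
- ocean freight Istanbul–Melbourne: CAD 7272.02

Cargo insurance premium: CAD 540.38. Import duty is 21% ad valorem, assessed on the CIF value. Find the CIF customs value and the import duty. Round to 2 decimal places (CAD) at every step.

CIF value: CAD 172268.16; import duty: CAD 36176.31

CIF = FCA price + pre-shipment costs + freight + insurance
CIF = 164272.18 + 183.58 + 7272.02 + 540.38 = 172268.16
Import duty = 172268.16 × 21% = 36176.31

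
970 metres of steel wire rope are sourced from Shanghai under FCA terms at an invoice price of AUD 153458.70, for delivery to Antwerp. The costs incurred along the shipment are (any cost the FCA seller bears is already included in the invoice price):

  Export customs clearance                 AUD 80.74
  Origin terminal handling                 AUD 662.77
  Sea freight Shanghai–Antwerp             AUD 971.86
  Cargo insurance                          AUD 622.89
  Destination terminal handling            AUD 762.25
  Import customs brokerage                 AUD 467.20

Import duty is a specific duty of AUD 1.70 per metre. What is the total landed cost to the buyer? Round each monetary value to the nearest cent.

Total landed cost: AUD 158594.67

FCA: the seller delivers export-cleared goods to the carrier; the buyer bears costs from that point.
Already in the invoice (seller's account under FCA): export clearance — exclude.
CIF value = FCA price + origin terminal + freight + insurance = 153458.70 + 662.77 + 971.86 + 622.89 = 155716.22
Import duty = 970 × 1.70 = 1649.00
Buyer bears: origin terminal 662.77 + freight 971.86 + insurance 622.89 + destination terminal 762.25 + brokerage 467.20 + duty 1649.00 = 5135.97
Landed cost = invoice 153458.70 + 5135.97 = 158594.67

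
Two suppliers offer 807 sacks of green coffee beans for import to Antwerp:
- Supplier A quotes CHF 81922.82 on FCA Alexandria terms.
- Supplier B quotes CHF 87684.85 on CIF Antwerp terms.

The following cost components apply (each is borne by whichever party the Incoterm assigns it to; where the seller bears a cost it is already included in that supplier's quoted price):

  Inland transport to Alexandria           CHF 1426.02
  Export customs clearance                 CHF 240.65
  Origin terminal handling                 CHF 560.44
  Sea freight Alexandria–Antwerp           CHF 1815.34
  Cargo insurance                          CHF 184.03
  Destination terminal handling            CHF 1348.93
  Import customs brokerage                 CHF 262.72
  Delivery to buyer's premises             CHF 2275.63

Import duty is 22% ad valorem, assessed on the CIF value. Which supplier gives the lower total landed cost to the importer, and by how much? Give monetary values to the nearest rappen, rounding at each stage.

Supplier A (FCA):
CIF value = FCA price + origin terminal + freight + insurance = 81922.82 + 560.44 + 1815.34 + 184.03 = 84482.63
Import duty = 84482.63 × 22% = 18586.18
Buyer bears (A): 560.44 + 1815.34 + 184.03 + 1348.93 + 262.72 + 2275.63 = 6447.09
Landed cost (A) = invoice 81922.82 + 6447.09 + duty 18586.18 = 106956.09
Supplier B (CIF):
The CIF price already equals the CIF value: 87684.85
Import duty = 87684.85 × 22% = 19290.67
Buyer bears (B): 1348.93 + 262.72 + 2275.63 = 3887.28
Landed cost (B) = invoice 87684.85 + 3887.28 + duty 19290.67 = 110862.80
Difference = |106956.09 − 110862.80| = 3906.71

Supplier A is cheaper by CHF 3906.71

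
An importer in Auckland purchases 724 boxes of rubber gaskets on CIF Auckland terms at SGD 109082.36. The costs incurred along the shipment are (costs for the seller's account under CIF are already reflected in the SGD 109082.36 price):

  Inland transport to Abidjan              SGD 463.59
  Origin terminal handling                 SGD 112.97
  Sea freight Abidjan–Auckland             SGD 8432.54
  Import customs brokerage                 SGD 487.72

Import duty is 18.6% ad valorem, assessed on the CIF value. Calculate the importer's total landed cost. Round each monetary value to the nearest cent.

Total landed cost: SGD 129859.40

CIF: the seller pays costs through ocean freight and marine insurance to the destination port.
Already in the invoice (seller's account under CIF): inland to port, origin terminal, freight — exclude.
The CIF price already equals the CIF value: 109082.36
Import duty = 109082.36 × 18.6% = 20289.32
Buyer bears: brokerage 487.72 + duty 20289.32 = 20777.04
Landed cost = invoice 109082.36 + 20777.04 = 129859.40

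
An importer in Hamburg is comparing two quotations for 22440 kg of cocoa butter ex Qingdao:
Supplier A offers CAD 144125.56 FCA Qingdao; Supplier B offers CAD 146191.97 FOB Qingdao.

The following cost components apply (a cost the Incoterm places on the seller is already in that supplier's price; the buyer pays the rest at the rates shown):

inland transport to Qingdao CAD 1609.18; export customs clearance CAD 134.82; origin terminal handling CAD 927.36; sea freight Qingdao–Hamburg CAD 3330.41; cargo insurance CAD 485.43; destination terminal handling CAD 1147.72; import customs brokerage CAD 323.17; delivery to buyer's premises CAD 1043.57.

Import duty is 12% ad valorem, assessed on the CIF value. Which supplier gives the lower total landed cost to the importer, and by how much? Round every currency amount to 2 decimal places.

Supplier A is cheaper by CAD 1275.74

Supplier A (FCA):
CIF value = FCA price + origin terminal + freight + insurance = 144125.56 + 927.36 + 3330.41 + 485.43 = 148868.76
Import duty = 148868.76 × 12% = 17864.25
Buyer bears (A): 927.36 + 3330.41 + 485.43 + 1147.72 + 323.17 + 1043.57 = 7257.66
Landed cost (A) = invoice 144125.56 + 7257.66 + duty 17864.25 = 169247.47
Supplier B (FOB):
CIF value = FOB price + freight + insurance = 146191.97 + 3330.41 + 485.43 = 150007.81
Import duty = 150007.81 × 12% = 18000.94
Buyer bears (B): 3330.41 + 485.43 + 1147.72 + 323.17 + 1043.57 = 6330.30
Landed cost (B) = invoice 146191.97 + 6330.30 + duty 18000.94 = 170523.21
Difference = |169247.47 − 170523.21| = 1275.74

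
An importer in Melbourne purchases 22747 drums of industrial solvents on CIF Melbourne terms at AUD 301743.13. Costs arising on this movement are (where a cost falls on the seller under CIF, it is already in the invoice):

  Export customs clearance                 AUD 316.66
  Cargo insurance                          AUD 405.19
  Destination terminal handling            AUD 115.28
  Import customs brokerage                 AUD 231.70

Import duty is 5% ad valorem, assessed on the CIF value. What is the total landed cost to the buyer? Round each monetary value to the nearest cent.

CIF: the seller pays costs through ocean freight and marine insurance to the destination port.
Already in the invoice (seller's account under CIF): export clearance, insurance — exclude.
The CIF price already equals the CIF value: 301743.13
Import duty = 301743.13 × 5% = 15087.16
Buyer bears: destination terminal 115.28 + brokerage 231.70 + duty 15087.16 = 15434.14
Landed cost = invoice 301743.13 + 15434.14 = 317177.27

Total landed cost: AUD 317177.27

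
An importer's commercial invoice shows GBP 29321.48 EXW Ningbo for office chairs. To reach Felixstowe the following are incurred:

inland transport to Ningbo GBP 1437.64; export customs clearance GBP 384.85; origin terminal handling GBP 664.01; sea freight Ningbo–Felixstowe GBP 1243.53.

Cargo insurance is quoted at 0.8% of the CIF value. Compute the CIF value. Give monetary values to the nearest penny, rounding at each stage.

Let C be the CIF value. C = EXW price + pre-shipment costs + freight + 0.8% × C
C − 0.8% × C = 29321.48 + 1437.64 + 384.85 + 664.01 + 1243.53
0.992 × C = 33051.51
C = 33051.51 / 0.992 = 33318.05
Insurance premium = 0.8% × 33318.05 = 266.54

CIF value: GBP 33318.05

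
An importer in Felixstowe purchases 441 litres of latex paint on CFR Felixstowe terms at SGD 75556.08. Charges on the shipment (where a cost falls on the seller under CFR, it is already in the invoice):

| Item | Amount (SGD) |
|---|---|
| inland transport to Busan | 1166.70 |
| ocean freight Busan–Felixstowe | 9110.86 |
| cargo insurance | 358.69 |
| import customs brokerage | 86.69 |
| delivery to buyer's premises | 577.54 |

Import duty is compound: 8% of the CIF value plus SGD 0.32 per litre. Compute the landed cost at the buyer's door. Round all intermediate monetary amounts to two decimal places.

Total landed cost: SGD 82793.30

CFR: the seller pays costs through ocean freight to the destination port, but not insurance.
Already in the invoice (seller's account under CFR): inland to port, freight — exclude.
CIF value = CFR price + insurance = 75556.08 + 358.69 = 75914.77
Ad valorem component: 75914.77 × 8% = 6073.18
Specific component: 441 × 0.32 = 141.12
Import duty = 6073.18 + 141.12 = 6214.30
Buyer bears: insurance 358.69 + brokerage 86.69 + delivery 577.54 + duty 6214.30 = 7237.22
Landed cost = invoice 75556.08 + 7237.22 = 82793.30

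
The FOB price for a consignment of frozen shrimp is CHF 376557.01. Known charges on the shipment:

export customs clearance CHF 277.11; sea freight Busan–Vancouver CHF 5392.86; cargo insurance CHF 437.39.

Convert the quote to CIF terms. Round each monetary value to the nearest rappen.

CIF price: CHF 382387.26

Not relevant to the conversion: export clearance — on the seller under both FOB and CIF; already in the FOB price and stays in the CIF price.
From FOB to CIF, the seller additionally bears: freight, insurance.
CIF price = 376557.01 + 5392.86 + 437.39 = 382387.26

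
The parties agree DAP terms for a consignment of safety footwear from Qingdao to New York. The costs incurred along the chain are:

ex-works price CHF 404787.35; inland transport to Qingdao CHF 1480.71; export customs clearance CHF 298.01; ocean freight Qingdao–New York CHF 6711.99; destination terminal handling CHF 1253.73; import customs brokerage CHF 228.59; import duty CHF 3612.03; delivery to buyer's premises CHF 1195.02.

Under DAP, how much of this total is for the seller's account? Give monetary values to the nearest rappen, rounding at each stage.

DAP: the seller bears all costs to the named destination except import duty and clearance.
Seller's account: goods 404787.35 + inland to port 1480.71 + export clearance 298.01 + freight 6711.99 + destination terminal 1253.73 + delivery 1195.02 = 415726.81
Buyer's account: brokerage 228.59 + duty 3612.03 = 3840.62

Seller's account: CHF 415726.81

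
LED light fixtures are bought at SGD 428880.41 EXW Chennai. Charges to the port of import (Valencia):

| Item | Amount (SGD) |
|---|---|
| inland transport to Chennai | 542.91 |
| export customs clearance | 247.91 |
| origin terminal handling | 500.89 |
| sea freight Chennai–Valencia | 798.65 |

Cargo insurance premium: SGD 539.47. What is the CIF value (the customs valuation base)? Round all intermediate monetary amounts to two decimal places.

CIF value: SGD 431510.24

CIF = EXW price + pre-shipment costs + freight + insurance
CIF = 428880.41 + 542.91 + 247.91 + 500.89 + 798.65 + 539.47 = 431510.24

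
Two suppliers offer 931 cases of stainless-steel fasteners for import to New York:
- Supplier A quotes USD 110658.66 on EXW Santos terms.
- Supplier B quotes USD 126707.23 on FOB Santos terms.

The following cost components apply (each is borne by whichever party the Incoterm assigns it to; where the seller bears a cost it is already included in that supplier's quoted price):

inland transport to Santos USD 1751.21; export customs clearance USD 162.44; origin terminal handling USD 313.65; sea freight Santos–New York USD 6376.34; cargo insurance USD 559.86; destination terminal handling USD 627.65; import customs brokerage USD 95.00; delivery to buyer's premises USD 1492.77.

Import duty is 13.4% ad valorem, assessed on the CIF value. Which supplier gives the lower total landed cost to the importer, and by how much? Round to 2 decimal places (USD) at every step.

Supplier A (EXW):
CIF value = EXW price + inland to port + export clearance + origin terminal + freight + insurance = 110658.66 + 1751.21 + 162.44 + 313.65 + 6376.34 + 559.86 = 119822.16
Import duty = 119822.16 × 13.4% = 16056.17
Buyer bears (A): 1751.21 + 162.44 + 313.65 + 6376.34 + 559.86 + 627.65 + 95.00 + 1492.77 = 11378.92
Landed cost (A) = invoice 110658.66 + 11378.92 + duty 16056.17 = 138093.75
Supplier B (FOB):
CIF value = FOB price + freight + insurance = 126707.23 + 6376.34 + 559.86 = 133643.43
Import duty = 133643.43 × 13.4% = 17908.22
Buyer bears (B): 6376.34 + 559.86 + 627.65 + 95.00 + 1492.77 = 9151.62
Landed cost (B) = invoice 126707.23 + 9151.62 + duty 17908.22 = 153767.07
Difference = |138093.75 − 153767.07| = 15673.32

Supplier A is cheaper by USD 15673.32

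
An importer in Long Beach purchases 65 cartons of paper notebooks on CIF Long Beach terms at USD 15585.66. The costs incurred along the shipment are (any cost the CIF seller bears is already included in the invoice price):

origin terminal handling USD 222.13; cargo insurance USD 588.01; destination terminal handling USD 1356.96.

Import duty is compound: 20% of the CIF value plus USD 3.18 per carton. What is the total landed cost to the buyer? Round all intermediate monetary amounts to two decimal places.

CIF: the seller pays costs through ocean freight and marine insurance to the destination port.
Already in the invoice (seller's account under CIF): origin terminal, insurance — exclude.
The CIF price already equals the CIF value: 15585.66
Ad valorem component: 15585.66 × 20% = 3117.13
Specific component: 65 × 3.18 = 206.70
Import duty = 3117.13 + 206.70 = 3323.83
Buyer bears: destination terminal 1356.96 + duty 3323.83 = 4680.79
Landed cost = invoice 15585.66 + 4680.79 = 20266.45

Total landed cost: USD 20266.45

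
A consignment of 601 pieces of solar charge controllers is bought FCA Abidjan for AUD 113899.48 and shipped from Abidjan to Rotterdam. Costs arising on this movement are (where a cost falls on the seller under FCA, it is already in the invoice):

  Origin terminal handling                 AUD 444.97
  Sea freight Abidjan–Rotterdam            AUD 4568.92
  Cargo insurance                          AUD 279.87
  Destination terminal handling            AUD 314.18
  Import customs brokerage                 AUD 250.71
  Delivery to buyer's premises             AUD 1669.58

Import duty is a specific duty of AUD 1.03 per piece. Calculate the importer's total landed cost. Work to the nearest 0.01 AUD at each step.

FCA: the seller delivers export-cleared goods to the carrier; the buyer bears costs from that point.
CIF value = FCA price + origin terminal + freight + insurance = 113899.48 + 444.97 + 4568.92 + 279.87 = 119193.24
Import duty = 601 × 1.03 = 619.03
Buyer bears: origin terminal 444.97 + freight 4568.92 + insurance 279.87 + destination terminal 314.18 + brokerage 250.71 + delivery 1669.58 + duty 619.03 = 8147.26
Landed cost = invoice 113899.48 + 8147.26 = 122046.74

Total landed cost: AUD 122046.74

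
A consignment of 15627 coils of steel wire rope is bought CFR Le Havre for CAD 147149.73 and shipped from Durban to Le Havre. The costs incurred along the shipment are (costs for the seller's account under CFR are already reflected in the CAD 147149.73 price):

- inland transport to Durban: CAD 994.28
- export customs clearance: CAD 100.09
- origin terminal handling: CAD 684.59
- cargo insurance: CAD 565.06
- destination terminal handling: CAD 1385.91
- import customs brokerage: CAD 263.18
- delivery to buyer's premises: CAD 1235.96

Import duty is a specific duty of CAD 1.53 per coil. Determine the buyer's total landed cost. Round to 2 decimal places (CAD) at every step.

CFR: the seller pays costs through ocean freight to the destination port, but not insurance.
Already in the invoice (seller's account under CFR): inland to port, export clearance, origin terminal — exclude.
CIF value = CFR price + insurance = 147149.73 + 565.06 = 147714.79
Import duty = 15627 × 1.53 = 23909.31
Buyer bears: insurance 565.06 + destination terminal 1385.91 + brokerage 263.18 + delivery 1235.96 + duty 23909.31 = 27359.42
Landed cost = invoice 147149.73 + 27359.42 = 174509.15

Total landed cost: CAD 174509.15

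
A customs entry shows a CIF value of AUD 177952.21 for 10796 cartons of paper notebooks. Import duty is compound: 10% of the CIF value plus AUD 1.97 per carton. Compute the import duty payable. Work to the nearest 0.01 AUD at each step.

Ad valorem component: 177952.21 × 10% = 17795.22
Specific component: 10796 × 1.97 = 21268.12
Import duty = 17795.22 + 21268.12 = 39063.34

Import duty: AUD 39063.34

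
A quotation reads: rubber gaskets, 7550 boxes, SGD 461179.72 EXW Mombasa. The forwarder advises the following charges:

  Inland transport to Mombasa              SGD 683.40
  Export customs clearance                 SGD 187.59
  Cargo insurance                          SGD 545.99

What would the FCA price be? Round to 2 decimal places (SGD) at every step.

FCA price: SGD 462050.71

Not relevant to the conversion: insurance — on the buyer under both terms; not part of either seller's price.
From EXW to FCA, the seller additionally bears: inland to port, export clearance.
FCA price = 461179.72 + 683.40 + 187.59 = 462050.71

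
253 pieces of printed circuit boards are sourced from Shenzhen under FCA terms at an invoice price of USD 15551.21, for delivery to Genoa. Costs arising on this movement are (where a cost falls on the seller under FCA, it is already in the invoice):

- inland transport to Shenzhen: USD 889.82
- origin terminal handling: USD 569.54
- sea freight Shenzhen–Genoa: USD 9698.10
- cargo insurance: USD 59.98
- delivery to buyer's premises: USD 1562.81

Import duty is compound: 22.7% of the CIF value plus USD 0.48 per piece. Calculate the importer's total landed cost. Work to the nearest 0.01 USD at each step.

Total landed cost: USD 33437.57

FCA: the seller delivers export-cleared goods to the carrier; the buyer bears costs from that point.
Already in the invoice (seller's account under FCA): inland to port — exclude.
CIF value = FCA price + origin terminal + freight + insurance = 15551.21 + 569.54 + 9698.10 + 59.98 = 25878.83
Ad valorem component: 25878.83 × 22.7% = 5874.49
Specific component: 253 × 0.48 = 121.44
Import duty = 5874.49 + 121.44 = 5995.93
Buyer bears: origin terminal 569.54 + freight 9698.10 + insurance 59.98 + delivery 1562.81 + duty 5995.93 = 17886.36
Landed cost = invoice 15551.21 + 17886.36 = 33437.57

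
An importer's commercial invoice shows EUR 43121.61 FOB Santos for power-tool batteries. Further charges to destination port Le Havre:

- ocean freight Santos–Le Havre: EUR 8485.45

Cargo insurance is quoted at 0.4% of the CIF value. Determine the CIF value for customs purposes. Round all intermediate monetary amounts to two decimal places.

CIF value: EUR 51814.32

Let C be the CIF value. C = FOB price + freight + 0.4% × C
C − 0.4% × C = 43121.61 + 8485.45
0.996 × C = 51607.06
C = 51607.06 / 0.996 = 51814.32
Insurance premium = 0.4% × 51814.32 = 207.26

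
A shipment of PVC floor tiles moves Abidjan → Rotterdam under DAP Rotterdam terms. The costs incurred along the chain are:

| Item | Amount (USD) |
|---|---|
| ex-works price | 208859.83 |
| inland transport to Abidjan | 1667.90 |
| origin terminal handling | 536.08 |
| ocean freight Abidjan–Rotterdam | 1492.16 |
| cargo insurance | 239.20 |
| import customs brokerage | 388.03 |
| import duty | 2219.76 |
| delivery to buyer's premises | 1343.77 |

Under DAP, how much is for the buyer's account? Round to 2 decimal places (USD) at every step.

DAP: the seller bears all costs to the named destination except import duty and clearance.
Seller's account: goods 208859.83 + inland to port 1667.90 + origin terminal 536.08 + freight 1492.16 + insurance 239.20 + delivery 1343.77 = 214138.94
Buyer's account: brokerage 388.03 + duty 2219.76 = 2607.79

Buyer's account: USD 2607.79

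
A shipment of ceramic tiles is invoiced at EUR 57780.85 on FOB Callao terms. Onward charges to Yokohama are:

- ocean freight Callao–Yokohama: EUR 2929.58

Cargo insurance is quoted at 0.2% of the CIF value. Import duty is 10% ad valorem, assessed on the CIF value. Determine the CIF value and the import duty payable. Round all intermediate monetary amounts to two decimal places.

Let C be the CIF value. C = FOB price + freight + 0.2% × C
C − 0.2% × C = 57780.85 + 2929.58
0.998 × C = 60710.43
C = 60710.43 / 0.998 = 60832.09
Insurance premium = 0.2% × 60832.09 = 121.66
Import duty = 60832.09 × 10% = 6083.21

CIF value: EUR 60832.09; import duty: EUR 6083.21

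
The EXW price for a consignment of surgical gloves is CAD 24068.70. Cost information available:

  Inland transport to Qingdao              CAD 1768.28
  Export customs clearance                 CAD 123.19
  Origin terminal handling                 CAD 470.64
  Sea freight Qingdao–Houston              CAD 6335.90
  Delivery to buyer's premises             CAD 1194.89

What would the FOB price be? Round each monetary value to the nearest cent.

FOB price: CAD 26430.81

Not relevant to the conversion: delivery, freight — on the buyer under both terms; not part of either seller's price.
From EXW to FOB, the seller additionally bears: inland to port, export clearance, origin terminal.
FOB price = 24068.70 + 1768.28 + 123.19 + 470.64 = 26430.81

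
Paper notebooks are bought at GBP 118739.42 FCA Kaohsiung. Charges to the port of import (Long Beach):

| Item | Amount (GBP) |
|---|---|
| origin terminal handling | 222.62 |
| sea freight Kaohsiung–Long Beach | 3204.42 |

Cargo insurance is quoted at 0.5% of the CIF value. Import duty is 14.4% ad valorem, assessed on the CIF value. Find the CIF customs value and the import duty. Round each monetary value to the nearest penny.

CIF value: GBP 122780.36; import duty: GBP 17680.37

Let C be the CIF value. C = FCA price + pre-shipment costs + freight + 0.5% × C
C − 0.5% × C = 118739.42 + 222.62 + 3204.42
0.995 × C = 122166.46
C = 122166.46 / 0.995 = 122780.36
Insurance premium = 0.5% × 122780.36 = 613.90
Import duty = 122780.36 × 14.4% = 17680.37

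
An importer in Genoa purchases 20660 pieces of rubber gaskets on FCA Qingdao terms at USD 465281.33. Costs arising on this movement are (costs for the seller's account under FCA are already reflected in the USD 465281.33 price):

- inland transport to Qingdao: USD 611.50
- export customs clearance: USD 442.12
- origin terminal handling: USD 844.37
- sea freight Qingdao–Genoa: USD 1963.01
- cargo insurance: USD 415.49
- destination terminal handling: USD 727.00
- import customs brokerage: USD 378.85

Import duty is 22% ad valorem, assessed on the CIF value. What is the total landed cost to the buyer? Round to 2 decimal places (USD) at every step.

FCA: the seller delivers export-cleared goods to the carrier; the buyer bears costs from that point.
Already in the invoice (seller's account under FCA): inland to port, export clearance — exclude.
CIF value = FCA price + origin terminal + freight + insurance = 465281.33 + 844.37 + 1963.01 + 415.49 = 468504.20
Import duty = 468504.20 × 22% = 103070.92
Buyer bears: origin terminal 844.37 + freight 1963.01 + insurance 415.49 + destination terminal 727.00 + brokerage 378.85 + duty 103070.92 = 107399.64
Landed cost = invoice 465281.33 + 107399.64 = 572680.97

Total landed cost: USD 572680.97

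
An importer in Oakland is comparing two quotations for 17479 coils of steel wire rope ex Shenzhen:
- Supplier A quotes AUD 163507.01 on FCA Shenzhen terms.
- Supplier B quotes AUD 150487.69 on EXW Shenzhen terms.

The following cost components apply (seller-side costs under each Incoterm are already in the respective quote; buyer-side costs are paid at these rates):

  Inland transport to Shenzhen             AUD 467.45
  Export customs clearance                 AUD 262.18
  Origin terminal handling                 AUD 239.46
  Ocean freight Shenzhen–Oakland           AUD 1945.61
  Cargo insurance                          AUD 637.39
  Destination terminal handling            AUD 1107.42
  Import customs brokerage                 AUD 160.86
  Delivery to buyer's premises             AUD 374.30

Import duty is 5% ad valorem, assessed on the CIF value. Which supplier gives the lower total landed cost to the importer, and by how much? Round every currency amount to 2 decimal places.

Supplier B is cheaper by AUD 12904.17

Supplier A (FCA):
CIF value = FCA price + origin terminal + freight + insurance = 163507.01 + 239.46 + 1945.61 + 637.39 = 166329.47
Import duty = 166329.47 × 5% = 8316.47
Buyer bears (A): 239.46 + 1945.61 + 637.39 + 1107.42 + 160.86 + 374.30 = 4465.04
Landed cost (A) = invoice 163507.01 + 4465.04 + duty 8316.47 = 176288.52
Supplier B (EXW):
CIF value = EXW price + inland to port + export clearance + origin terminal + freight + insurance = 150487.69 + 467.45 + 262.18 + 239.46 + 1945.61 + 637.39 = 154039.78
Import duty = 154039.78 × 5% = 7701.99
Buyer bears (B): 467.45 + 262.18 + 239.46 + 1945.61 + 637.39 + 1107.42 + 160.86 + 374.30 = 5194.67
Landed cost (B) = invoice 150487.69 + 5194.67 + duty 7701.99 = 163384.35
Difference = |176288.52 − 163384.35| = 12904.17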